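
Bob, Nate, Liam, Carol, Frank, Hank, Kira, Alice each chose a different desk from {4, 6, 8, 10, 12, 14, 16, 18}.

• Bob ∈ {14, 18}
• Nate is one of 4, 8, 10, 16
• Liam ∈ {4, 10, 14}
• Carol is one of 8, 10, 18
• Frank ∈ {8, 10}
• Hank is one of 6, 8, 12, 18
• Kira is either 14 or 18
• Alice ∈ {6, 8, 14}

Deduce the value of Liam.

The 8 variables together cover exactly {4, 6, 8, 10, 12, 14, 16, 18} — 8 values for 8 variables — and 12 appears only in Hank's list, so Hank = 12.
Among the 7 still-open variables, 6 fits only Alice (and all 7 values in {4, 6, 8, 10, 14, 16, 18} must be used), so Alice = 6.
The 6 still-open variables together cover exactly {4, 8, 10, 14, 16, 18} — 6 values for 6 variables — and 16 appears only in Nate's list, so Nate = 16.
The 5 still-open variables together cover exactly {4, 8, 10, 14, 18} — 5 values for 5 variables — and 4 appears only in Liam's list, so Liam = 4.

4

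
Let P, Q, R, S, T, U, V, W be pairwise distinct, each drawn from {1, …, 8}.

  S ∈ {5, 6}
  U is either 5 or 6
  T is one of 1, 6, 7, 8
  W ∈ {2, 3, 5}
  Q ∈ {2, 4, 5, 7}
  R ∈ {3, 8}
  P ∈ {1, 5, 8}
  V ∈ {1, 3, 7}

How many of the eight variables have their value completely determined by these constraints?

2

The 8 variables draw from only 8 values {1, 2, 3, 4, 5, 6, 7, 8}, so each is used; only Q can be 4, hence Q = 4.
Among the 7 still-open variables, 2 fits only W (and all 7 values in {1, 2, 3, 5, 6, 7, 8} must be used), so W = 2.
The 2 variables S and U are confined to {5, 6}, which locks those values in; drop them from P, T.
Determined: Q=4, W=2. The other variables each still have more than one consistent value. That makes 2.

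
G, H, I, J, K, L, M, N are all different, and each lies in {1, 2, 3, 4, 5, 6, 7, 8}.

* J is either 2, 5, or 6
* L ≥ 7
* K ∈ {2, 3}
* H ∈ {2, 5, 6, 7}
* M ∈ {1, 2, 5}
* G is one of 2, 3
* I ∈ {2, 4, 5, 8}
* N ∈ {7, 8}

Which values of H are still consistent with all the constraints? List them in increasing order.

Among the 8 variables, 1 fits only M (and all 8 values in {1, 2, 3, 4, 5, 6, 7, 8} must be used), so M = 1.
The 7 still-open variables draw from only 7 values {2, 3, 4, 5, 6, 7, 8}, so each is used; only I can be 4, hence I = 4.
G and K between them cover only {2, 3} — a naked pair. Remove those values from H, J.
L and N share exactly the 2 values {7, 8}; by pigeonhole those values go to them, so strike 7, 8 from H.
No further eliminations apply; H can still be any of 5, 6.

5, 6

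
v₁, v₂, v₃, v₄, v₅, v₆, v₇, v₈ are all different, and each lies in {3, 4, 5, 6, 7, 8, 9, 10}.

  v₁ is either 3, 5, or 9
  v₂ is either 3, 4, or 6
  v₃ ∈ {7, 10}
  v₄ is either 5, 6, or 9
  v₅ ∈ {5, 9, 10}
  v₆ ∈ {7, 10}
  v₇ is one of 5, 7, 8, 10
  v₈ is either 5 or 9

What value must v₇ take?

The 8 variables together cover exactly {3, 4, 5, 6, 7, 8, 9, 10} — 8 values for 8 variables — and 4 appears only in v₂'s list, so v₂ = 4.
The 7 still-open variables together cover exactly {3, 5, 6, 7, 8, 9, 10} — 7 values for 7 variables — and 3 appears only in v₁'s list, so v₁ = 3.
The 6 still-open variables draw from only 6 values {5, 6, 7, 8, 9, 10}, so each is used; only v₄ can be 6, hence v₄ = 6.
The 5 still-open variables draw from only 5 values {5, 7, 8, 9, 10}, so each is used; only v₇ can be 8, hence v₇ = 8.

8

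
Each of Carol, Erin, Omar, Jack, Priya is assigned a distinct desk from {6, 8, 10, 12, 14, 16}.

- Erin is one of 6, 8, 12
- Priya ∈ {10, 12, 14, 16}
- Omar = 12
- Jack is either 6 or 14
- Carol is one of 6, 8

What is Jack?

14

Omar's domain is down to {12}, so Omar = 12. So Erin, Priya can't be 12.
The 2 variables Carol and Erin are confined to {6, 8}, which locks those values in; drop them from Jack.
So Jack = 14.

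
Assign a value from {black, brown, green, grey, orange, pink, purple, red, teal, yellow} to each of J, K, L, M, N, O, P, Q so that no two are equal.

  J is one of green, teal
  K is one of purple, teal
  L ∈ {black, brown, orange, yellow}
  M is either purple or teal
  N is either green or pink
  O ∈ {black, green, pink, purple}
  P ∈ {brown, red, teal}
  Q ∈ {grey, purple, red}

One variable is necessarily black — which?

O

K and M between them cover only {purple, teal} — a naked pair. Remove those values from J, O, P, Q.
J must be green (only option left). Eliminate green elsewhere: N, O.
N's domain is down to {pink}, so N = pink. Eliminate pink elsewhere: O.
So black goes to O.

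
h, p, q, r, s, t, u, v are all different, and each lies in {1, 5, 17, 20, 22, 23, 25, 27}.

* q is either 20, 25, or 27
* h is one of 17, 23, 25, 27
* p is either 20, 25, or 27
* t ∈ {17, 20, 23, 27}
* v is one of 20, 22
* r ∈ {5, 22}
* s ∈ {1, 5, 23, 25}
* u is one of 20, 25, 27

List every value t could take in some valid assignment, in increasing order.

The 8 variables draw from only 8 values {1, 5, 17, 20, 22, 23, 25, 27}, so each is used; only s can be 1, hence s = 1.
The 7 still-open variables together cover exactly {5, 17, 20, 22, 23, 25, 27} — 7 values for 7 variables — and 5 appears only in r's list, so r = 5.
The 6 still-open variables together cover exactly {17, 20, 22, 23, 25, 27} — 6 values for 6 variables — and 22 appears only in v's list, so v = 22.
p, q, u between them cover only {20, 25, 27} — a naked triple. Remove those values from h, t.
No further eliminations apply; t can still be any of 17, 23.

17, 23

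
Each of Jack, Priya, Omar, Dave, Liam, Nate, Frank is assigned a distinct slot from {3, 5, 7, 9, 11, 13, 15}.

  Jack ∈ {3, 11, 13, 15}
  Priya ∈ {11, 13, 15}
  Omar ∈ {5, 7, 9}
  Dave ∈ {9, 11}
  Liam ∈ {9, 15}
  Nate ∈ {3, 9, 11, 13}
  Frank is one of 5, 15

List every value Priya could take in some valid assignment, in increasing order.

The 7 variables together cover exactly {3, 5, 7, 9, 11, 13, 15} — 7 values for 7 variables — and 7 appears only in Omar's list, so Omar = 7.
Among the 6 still-open variables, 5 fits only Frank (and all 6 values in {3, 5, 9, 11, 13, 15} must be used), so Frank = 5.
No further eliminations apply; Priya can still be any of 11, 13, 15.

11, 13, 15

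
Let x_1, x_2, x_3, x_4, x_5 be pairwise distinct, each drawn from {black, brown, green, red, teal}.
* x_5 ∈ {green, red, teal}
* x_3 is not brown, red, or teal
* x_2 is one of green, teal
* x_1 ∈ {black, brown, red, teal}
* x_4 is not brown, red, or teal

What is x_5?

red

The 5 variables draw from only 5 values {black, brown, green, red, teal}, so each is used; only x_1 can be brown, hence x_1 = brown.
Among the 4 still-open variables, red fits only x_5 (and all 4 values in {black, green, red, teal} must be used), so x_5 = red.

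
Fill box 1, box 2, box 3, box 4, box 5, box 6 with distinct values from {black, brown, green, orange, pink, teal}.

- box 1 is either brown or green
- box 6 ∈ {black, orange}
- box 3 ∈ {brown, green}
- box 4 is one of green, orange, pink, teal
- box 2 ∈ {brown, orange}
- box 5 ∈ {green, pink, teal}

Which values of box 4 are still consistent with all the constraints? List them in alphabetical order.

pink, teal

The 6 variables together cover exactly {black, brown, green, orange, pink, teal} — 6 values for 6 variables — and black appears only in box 6's list, so box 6 = black.
The 2 variables box 1 and box 3 are confined to {brown, green}, which locks those values in; drop them from box 2, box 4, box 5.
That leaves box 2 = orange. Strike orange from box 4.
No further eliminations apply; box 4 can still be any of pink, teal.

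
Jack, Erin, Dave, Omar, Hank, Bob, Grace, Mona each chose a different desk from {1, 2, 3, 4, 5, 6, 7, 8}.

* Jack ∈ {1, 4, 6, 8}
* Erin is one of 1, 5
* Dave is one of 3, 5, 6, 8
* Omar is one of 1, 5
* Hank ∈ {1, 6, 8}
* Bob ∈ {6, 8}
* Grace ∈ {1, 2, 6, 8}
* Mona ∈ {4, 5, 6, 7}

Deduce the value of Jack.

4

The 8 variables together cover exactly {1, 2, 3, 4, 5, 6, 7, 8} — 8 values for 8 variables — and 2 appears only in Grace's list, so Grace = 2.
The 7 still-open variables together cover exactly {1, 3, 4, 5, 6, 7, 8} — 7 values for 7 variables — and 3 appears only in Dave's list, so Dave = 3.
Among the 6 still-open variables, 7 fits only Mona (and all 6 values in {1, 4, 5, 6, 7, 8} must be used), so Mona = 7.
The 5 still-open variables draw from only 5 values {1, 4, 5, 6, 8}, so each is used; only Jack can be 4, hence Jack = 4.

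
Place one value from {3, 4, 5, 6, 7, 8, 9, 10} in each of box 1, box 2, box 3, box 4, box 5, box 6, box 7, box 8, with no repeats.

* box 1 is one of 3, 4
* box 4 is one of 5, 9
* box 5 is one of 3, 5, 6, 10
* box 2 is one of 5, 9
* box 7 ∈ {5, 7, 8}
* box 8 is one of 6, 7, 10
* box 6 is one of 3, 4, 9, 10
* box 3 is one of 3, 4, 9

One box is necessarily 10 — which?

box 6

The 8 variables together cover exactly {3, 4, 5, 6, 7, 8, 9, 10} — 8 values for 8 variables — and 8 appears only in box 7's list, so box 7 = 8.
Among the 7 still-open variables, 7 fits only box 8 (and all 7 values in {3, 4, 5, 6, 7, 9, 10} must be used), so box 8 = 7.
The 6 still-open variables draw from only 6 values {3, 4, 5, 6, 9, 10}, so each is used; only box 5 can be 6, hence box 5 = 6.
The 5 still-open variables draw from only 5 values {3, 4, 5, 9, 10}, so each is used; only box 6 can be 10, hence box 6 = 10.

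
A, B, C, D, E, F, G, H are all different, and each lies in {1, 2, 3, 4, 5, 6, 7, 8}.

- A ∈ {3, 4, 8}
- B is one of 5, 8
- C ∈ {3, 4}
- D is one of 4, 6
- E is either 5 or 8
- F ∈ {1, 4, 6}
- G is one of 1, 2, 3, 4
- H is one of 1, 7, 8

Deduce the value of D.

The 8 variables together cover exactly {1, 2, 3, 4, 5, 6, 7, 8} — 8 values for 8 variables — and 2 appears only in G's list, so G = 2.
The 7 still-open variables together cover exactly {1, 3, 4, 5, 6, 7, 8} — 7 values for 7 variables — and 7 appears only in H's list, so H = 7.
The 6 still-open variables draw from only 6 values {1, 3, 4, 5, 6, 8}, so each is used; only F can be 1, hence F = 1.
The 5 still-open variables draw from only 5 values {3, 4, 5, 6, 8}, so each is used; only D can be 6, hence D = 6.

6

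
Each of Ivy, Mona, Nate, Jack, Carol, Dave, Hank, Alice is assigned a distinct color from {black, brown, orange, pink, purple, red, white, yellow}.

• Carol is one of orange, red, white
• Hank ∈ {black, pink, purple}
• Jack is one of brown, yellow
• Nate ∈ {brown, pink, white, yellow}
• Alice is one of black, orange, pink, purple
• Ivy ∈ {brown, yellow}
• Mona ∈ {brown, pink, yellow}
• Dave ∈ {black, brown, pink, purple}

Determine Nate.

white

The 8 variables draw from only 8 values {black, brown, orange, pink, purple, red, white, yellow}, so each is used; only Carol can be red, hence Carol = red.
The 7 still-open variables together cover exactly {black, brown, orange, pink, purple, white, yellow} — 7 values for 7 variables — and orange appears only in Alice's list, so Alice = orange.
The 6 still-open variables together cover exactly {black, brown, pink, purple, white, yellow} — 6 values for 6 variables — and white appears only in Nate's list, so Nate = white.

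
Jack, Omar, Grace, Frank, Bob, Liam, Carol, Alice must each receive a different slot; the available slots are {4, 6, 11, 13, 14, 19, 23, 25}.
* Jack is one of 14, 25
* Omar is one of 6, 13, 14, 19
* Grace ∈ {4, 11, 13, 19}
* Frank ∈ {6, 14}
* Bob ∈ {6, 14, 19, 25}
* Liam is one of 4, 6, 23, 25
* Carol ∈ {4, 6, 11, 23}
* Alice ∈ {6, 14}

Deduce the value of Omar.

13

Frank and Alice between them cover only {6, 14} — a naked pair. Remove those values from Jack, Omar, Bob, Liam, Carol.
Jack must be 25 (only option left). Strike 25 from Bob, Liam.
That leaves Bob = 19. Remove 19 from Omar, Grace.
So Omar = 13.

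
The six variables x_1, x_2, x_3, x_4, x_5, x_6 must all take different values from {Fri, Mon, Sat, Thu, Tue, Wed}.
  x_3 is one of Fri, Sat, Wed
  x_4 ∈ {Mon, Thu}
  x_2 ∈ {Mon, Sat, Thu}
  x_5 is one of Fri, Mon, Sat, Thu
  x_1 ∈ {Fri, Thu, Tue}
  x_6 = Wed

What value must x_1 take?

x_6 must be Wed (only option left). Eliminate Wed elsewhere: x_3.
The 5 still-open variables draw from only 5 values {Fri, Mon, Sat, Thu, Tue}, so each is used; only x_1 can be Tue, hence x_1 = Tue.

Tue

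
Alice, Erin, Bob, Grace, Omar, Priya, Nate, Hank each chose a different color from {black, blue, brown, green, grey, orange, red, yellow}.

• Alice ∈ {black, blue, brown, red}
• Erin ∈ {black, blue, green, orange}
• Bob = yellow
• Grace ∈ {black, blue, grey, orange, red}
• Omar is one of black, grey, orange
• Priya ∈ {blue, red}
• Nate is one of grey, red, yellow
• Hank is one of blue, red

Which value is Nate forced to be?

grey

Bob has just one choice, so Bob = yellow. So Nate can't be yellow.
The 7 still-open variables together cover exactly {black, blue, brown, green, grey, orange, red} — 7 values for 7 variables — and brown appears only in Alice's list, so Alice = brown.
Among the 6 still-open variables, green fits only Erin (and all 6 values in {black, blue, green, grey, orange, red} must be used), so Erin = green.
Priya and Hank between them cover only {blue, red} — a naked pair. Remove those values from Grace, Nate.
So Nate = grey.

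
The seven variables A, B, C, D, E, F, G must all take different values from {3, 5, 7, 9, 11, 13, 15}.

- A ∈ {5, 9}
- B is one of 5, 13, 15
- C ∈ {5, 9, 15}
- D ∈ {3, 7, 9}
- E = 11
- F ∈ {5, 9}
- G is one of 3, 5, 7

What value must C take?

E must be 11 (only option left).
The 6 still-open variables draw from only 6 values {3, 5, 7, 9, 13, 15}, so each is used; only B can be 13, hence B = 13.
The 5 still-open variables together cover exactly {3, 5, 7, 9, 15} — 5 values for 5 variables — and 15 appears only in C's list, so C = 15.

15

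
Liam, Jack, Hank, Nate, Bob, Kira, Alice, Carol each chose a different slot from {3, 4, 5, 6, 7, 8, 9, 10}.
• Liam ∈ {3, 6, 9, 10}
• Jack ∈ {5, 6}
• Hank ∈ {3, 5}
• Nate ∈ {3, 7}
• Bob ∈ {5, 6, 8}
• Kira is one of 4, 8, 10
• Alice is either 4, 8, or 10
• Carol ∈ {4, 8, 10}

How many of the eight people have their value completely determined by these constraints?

3

Among the 8 variables, 7 fits only Nate (and all 8 values in {3, 4, 5, 6, 7, 8, 9, 10} must be used), so Nate = 7.
Among the 7 still-open variables, 9 fits only Liam (and all 7 values in {3, 4, 5, 6, 8, 9, 10} must be used), so Liam = 9.
The 6 still-open variables together cover exactly {3, 4, 5, 6, 8, 10} — 6 values for 6 variables — and 3 appears only in Hank's list, so Hank = 3.
Kira, Alice, Carol share exactly the 3 values {4, 8, 10}; by pigeonhole those values go to them, so strike 4, 8, 10 from Bob.
Determined: Liam=9, Hank=3, Nate=7. The other people each still have more than one consistent value. That makes 3.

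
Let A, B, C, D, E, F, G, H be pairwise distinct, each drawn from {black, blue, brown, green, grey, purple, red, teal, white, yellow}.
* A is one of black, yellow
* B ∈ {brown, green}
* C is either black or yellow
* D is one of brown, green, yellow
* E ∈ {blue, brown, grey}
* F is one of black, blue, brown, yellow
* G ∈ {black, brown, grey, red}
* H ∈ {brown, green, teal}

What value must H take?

teal

Among the 8 variables, red fits only G (and all 8 values in {black, blue, brown, green, grey, red, teal, yellow} must be used), so G = red.
Among the 7 still-open variables, grey fits only E (and all 7 values in {black, blue, brown, green, grey, teal, yellow} must be used), so E = grey.
The 6 still-open variables draw from only 6 values {black, blue, brown, green, teal, yellow}, so each is used; only F can be blue, hence F = blue.
The 5 still-open variables together cover exactly {black, brown, green, teal, yellow} — 5 values for 5 variables — and teal appears only in H's list, so H = teal.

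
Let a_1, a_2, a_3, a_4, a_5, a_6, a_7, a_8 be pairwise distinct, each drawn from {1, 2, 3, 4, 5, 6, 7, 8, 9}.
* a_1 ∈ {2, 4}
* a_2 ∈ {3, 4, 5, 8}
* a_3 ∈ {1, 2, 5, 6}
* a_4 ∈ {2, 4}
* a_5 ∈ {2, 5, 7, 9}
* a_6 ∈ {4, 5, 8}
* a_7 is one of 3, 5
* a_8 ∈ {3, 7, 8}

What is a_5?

9

a_1 and a_4 between them cover only {2, 4} — a naked pair. Remove those values from a_2, a_3, a_5, a_6.
The 3 variables a_2, a_6, a_7 are confined to {3, 5, 8}, which locks those values in; drop them from a_3, a_5, a_8.
a_8's domain is down to {7}, so a_8 = 7. So a_5 can't be 7.
So a_5 = 9.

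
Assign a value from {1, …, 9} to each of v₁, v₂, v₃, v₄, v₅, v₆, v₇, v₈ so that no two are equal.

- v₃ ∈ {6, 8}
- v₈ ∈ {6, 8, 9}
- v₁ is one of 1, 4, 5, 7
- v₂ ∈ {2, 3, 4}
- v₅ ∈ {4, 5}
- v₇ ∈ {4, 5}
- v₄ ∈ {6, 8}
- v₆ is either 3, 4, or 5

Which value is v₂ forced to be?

The 2 variables v₃ and v₄ are confined to {6, 8}, which locks those values in; drop them from v₈.
That leaves v₈ = 9.
v₅ and v₇ between them cover only {4, 5} — a naked pair. Remove those values from v₁, v₂, v₆.
That leaves v₆ = 3. Strike 3 from v₂.
So v₂ = 2.

2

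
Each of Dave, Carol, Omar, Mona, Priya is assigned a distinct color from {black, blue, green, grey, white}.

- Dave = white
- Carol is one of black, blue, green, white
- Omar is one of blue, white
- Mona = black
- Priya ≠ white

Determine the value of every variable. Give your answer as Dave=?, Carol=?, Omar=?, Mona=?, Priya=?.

Dave must be white (only option left). Eliminate white elsewhere: Carol, Omar.
Omar must be blue (only option left). Eliminate blue elsewhere: Carol, Priya.
Mona must be black (only option left). Remove black from Carol, Priya.
Carol must be green (only option left). Strike green from Priya.
Priya has just one choice, so Priya = grey.

Dave=white, Carol=green, Omar=blue, Mona=black, Priya=grey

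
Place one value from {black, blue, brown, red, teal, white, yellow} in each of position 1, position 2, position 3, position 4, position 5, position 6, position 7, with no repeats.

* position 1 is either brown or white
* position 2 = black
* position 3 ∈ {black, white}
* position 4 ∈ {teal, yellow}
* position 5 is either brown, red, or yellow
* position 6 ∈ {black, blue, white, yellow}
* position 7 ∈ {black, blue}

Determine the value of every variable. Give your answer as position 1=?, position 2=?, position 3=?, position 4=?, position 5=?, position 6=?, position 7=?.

position 2 has just one choice, so position 2 = black. Remove black from position 3, position 6, position 7.
position 3's domain is down to {white}, so position 3 = white. So position 1, position 6 can't be white.
position 7 has just one choice, so position 7 = blue. Remove blue from position 6.
position 1 must be brown (only option left). Remove brown from position 5.
position 6's domain is down to {yellow}, so position 6 = yellow. Eliminate yellow elsewhere: position 4, position 5.
position 4 must be teal (only option left).
That leaves position 5 = red.

position 1=brown, position 2=black, position 3=white, position 4=teal, position 5=red, position 6=yellow, position 7=blue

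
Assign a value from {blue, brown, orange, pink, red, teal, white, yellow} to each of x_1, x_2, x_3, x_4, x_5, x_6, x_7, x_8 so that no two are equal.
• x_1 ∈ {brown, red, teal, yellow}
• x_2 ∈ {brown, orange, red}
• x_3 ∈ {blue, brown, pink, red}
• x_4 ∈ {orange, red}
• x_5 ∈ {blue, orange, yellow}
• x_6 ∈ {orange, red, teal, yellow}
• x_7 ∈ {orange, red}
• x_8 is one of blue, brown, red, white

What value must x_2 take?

Among the 8 variables, pink fits only x_3 (and all 8 values in {blue, brown, orange, pink, red, teal, white, yellow} must be used), so x_3 = pink.
Among the 7 still-open variables, white fits only x_8 (and all 7 values in {blue, brown, orange, red, teal, white, yellow} must be used), so x_8 = white.
The 6 still-open variables together cover exactly {blue, brown, orange, red, teal, yellow} — 6 values for 6 variables — and blue appears only in x_5's list, so x_5 = blue.
x_4 and x_7 between them cover only {orange, red} — a naked pair. Remove those values from x_1, x_2, x_6.
So x_2 = brown.

brown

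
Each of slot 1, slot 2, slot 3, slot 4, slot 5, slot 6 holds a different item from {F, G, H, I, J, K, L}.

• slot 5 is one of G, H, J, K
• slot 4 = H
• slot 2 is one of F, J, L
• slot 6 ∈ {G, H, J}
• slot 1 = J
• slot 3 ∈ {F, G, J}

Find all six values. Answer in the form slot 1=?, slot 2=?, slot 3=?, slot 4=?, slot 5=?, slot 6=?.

slot 1's domain is down to {J}, so slot 1 = J. So slot 2, slot 3, slot 5, slot 6 can't be J.
slot 4 must be H (only option left). So slot 5, slot 6 can't be H.
slot 6 must be G (only option left). So slot 3, slot 5 can't be G.
slot 3 must be F (only option left). Strike F from slot 2.
slot 5 has just one choice, so slot 5 = K.
slot 2 must be L (only option left).

slot 1=J, slot 2=L, slot 3=F, slot 4=H, slot 5=K, slot 6=G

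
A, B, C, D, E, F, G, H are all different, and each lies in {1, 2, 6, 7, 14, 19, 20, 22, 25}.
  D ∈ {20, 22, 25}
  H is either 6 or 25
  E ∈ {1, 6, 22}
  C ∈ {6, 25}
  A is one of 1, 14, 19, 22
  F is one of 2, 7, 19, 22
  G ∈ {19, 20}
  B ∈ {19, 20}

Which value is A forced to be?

14

B and G share exactly the 2 values {19, 20}; by pigeonhole those values go to them, so strike 19, 20 from A, D, F.
C and H between them cover only {6, 25} — a naked pair. Remove those values from D, E.
D's domain is down to {22}, so D = 22. Remove 22 from A, E, F.
That leaves E = 1. Eliminate 1 elsewhere: A.
So A = 14.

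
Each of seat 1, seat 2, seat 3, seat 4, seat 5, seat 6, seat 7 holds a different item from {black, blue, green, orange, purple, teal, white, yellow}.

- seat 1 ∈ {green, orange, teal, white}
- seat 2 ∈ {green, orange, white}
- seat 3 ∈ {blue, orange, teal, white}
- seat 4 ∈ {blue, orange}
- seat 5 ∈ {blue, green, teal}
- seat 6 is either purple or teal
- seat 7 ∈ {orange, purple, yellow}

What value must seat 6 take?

purple

The 7 variables draw from only 7 values {blue, green, orange, purple, teal, white, yellow}, so each is used; only seat 7 can be yellow, hence seat 7 = yellow.
The 6 still-open variables draw from only 6 values {blue, green, orange, purple, teal, white}, so each is used; only seat 6 can be purple, hence seat 6 = purple.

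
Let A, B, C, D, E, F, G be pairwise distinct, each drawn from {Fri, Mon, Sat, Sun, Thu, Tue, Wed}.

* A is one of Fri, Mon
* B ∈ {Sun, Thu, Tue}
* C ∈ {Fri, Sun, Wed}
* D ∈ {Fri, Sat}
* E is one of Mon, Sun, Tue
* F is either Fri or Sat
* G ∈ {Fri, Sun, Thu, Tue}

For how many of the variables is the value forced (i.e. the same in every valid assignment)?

The 7 variables together cover exactly {Fri, Mon, Sat, Sun, Thu, Tue, Wed} — 7 values for 7 variables — and Wed appears only in C's list, so C = Wed.
The 2 variables D and F are confined to {Fri, Sat}, which locks those values in; drop them from A, G.
A's domain is down to {Mon}, so A = Mon. Strike Mon from E.
Determined: A=Mon, C=Wed. The other variables each still have more than one consistent value. That makes 2.

2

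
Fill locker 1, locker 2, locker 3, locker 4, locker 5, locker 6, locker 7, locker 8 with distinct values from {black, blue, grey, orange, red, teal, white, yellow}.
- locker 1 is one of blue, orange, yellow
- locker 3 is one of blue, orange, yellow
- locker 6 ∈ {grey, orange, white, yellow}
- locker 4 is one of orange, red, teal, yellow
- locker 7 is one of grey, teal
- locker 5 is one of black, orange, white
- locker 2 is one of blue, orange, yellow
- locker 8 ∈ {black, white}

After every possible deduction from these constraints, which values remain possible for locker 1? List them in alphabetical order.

The 8 variables together cover exactly {black, blue, grey, orange, red, teal, white, yellow} — 8 values for 8 variables — and red appears only in locker 4's list, so locker 4 = red.
Among the 7 still-open variables, teal fits only locker 7 (and all 7 values in {black, blue, grey, orange, teal, white, yellow} must be used), so locker 7 = teal.
Among the 6 still-open variables, grey fits only locker 6 (and all 6 values in {black, blue, grey, orange, white, yellow} must be used), so locker 6 = grey.
The 3 variables locker 1, locker 2, locker 3 are confined to {blue, orange, yellow}, which locks those values in; drop them from locker 5.
No further eliminations apply; locker 1 can still be any of blue, orange, yellow.

blue, orange, yellow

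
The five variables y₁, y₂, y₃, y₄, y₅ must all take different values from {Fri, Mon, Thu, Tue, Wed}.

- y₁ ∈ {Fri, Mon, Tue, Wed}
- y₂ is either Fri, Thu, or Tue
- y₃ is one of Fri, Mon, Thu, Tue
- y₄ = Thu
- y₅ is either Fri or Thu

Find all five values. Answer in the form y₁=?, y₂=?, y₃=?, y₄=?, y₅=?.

y₁=Wed, y₂=Tue, y₃=Mon, y₄=Thu, y₅=Fri

y₄'s domain is down to {Thu}, so y₄ = Thu. Remove Thu from y₂, y₃, y₅.
y₅ has just one choice, so y₅ = Fri. So y₁, y₂, y₃ can't be Fri.
That leaves y₂ = Tue. Eliminate Tue elsewhere: y₁, y₃.
y₃ has just one choice, so y₃ = Mon. So y₁ can't be Mon.
That leaves y₁ = Wed.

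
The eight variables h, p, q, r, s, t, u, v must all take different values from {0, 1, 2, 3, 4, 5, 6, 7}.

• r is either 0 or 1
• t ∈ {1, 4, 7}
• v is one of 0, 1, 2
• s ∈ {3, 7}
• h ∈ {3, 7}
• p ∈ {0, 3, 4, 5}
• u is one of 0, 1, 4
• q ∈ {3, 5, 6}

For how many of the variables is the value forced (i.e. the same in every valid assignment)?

Among the 8 variables, 2 fits only v (and all 8 values in {0, 1, 2, 3, 4, 5, 6, 7} must be used), so v = 2.
The 7 still-open variables together cover exactly {0, 1, 3, 4, 5, 6, 7} — 7 values for 7 variables — and 6 appears only in q's list, so q = 6.
The 6 still-open variables together cover exactly {0, 1, 3, 4, 5, 7} — 6 values for 6 variables — and 5 appears only in p's list, so p = 5.
The 2 variables h and s are confined to {3, 7}, which locks those values in; drop them from t.
Determined: p=5, q=6, v=2. The other variables each still have more than one consistent value. That makes 3.

3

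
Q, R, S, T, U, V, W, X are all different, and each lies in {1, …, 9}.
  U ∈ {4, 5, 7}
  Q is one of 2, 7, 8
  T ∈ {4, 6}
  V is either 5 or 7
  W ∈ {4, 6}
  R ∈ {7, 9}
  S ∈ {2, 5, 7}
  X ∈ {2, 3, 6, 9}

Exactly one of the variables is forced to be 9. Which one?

Among the 8 variables, 3 fits only X (and all 8 values in {2, 3, 4, 5, 6, 7, 8, 9} must be used), so X = 3.
The 7 still-open variables together cover exactly {2, 4, 5, 6, 7, 8, 9} — 7 values for 7 variables — and 8 appears only in Q's list, so Q = 8.
Among the 6 still-open variables, 2 fits only S (and all 6 values in {2, 4, 5, 6, 7, 9} must be used), so S = 2.
The 5 still-open variables together cover exactly {4, 5, 6, 7, 9} — 5 values for 5 variables — and 9 appears only in R's list, so R = 9.

R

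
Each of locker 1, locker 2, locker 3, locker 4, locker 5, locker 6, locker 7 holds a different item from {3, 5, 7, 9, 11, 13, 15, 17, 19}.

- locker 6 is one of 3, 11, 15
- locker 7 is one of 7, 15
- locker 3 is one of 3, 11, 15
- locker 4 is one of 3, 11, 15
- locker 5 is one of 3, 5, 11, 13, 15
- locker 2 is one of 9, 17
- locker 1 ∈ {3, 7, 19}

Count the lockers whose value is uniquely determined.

2

locker 3, locker 4, locker 6 between them cover only {3, 11, 15} — a naked triple. Remove those values from locker 1, locker 5, locker 7.
locker 7 must be 7 (only option left). Eliminate 7 elsewhere: locker 1.
That leaves locker 1 = 19.
Determined: locker 1=19, locker 7=7. The other lockers each still have more than one consistent value. That makes 2.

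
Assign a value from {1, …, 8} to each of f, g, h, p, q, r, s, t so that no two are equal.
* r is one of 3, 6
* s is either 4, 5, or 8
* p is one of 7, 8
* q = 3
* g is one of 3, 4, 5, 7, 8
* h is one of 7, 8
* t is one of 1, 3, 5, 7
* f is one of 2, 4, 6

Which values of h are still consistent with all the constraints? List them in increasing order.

q has just one choice, so q = 3. Eliminate 3 elsewhere: g, r, t.
r has just one choice, so r = 6. Strike 6 from f.
The 6 still-open variables draw from only 6 values {1, 2, 4, 5, 7, 8}, so each is used; only t can be 1, hence t = 1.
The 5 still-open variables draw from only 5 values {2, 4, 5, 7, 8}, so each is used; only f can be 2, hence f = 2.
The 2 variables h and p are confined to {7, 8}, which locks those values in; drop them from g, s.
No further eliminations apply; h can still be any of 7, 8.

7, 8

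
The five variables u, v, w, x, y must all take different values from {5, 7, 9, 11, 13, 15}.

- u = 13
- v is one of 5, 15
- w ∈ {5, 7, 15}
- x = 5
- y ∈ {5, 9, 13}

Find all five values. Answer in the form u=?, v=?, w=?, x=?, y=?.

u must be 13 (only option left). So y can't be 13.
x must be 5 (only option left). Strike 5 from v, w, y.
y has just one choice, so y = 9.
v must be 15 (only option left). Remove 15 from w.
w must be 7 (only option left).

u=13, v=15, w=7, x=5, y=9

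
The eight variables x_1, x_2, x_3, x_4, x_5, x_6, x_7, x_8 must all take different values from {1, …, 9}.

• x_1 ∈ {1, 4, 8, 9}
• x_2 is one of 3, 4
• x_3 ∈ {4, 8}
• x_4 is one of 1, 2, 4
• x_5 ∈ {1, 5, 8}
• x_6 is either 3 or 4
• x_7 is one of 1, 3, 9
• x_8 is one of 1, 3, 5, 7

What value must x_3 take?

8

The 8 variables draw from only 8 values {1, 2, 3, 4, 5, 7, 8, 9}, so each is used; only x_4 can be 2, hence x_4 = 2.
Among the 7 still-open variables, 7 fits only x_8 (and all 7 values in {1, 3, 4, 5, 7, 8, 9} must be used), so x_8 = 7.
Among the 6 still-open variables, 5 fits only x_5 (and all 6 values in {1, 3, 4, 5, 8, 9} must be used), so x_5 = 5.
The 2 variables x_2 and x_6 are confined to {3, 4}, which locks those values in; drop them from x_1, x_3, x_7.
So x_3 = 8.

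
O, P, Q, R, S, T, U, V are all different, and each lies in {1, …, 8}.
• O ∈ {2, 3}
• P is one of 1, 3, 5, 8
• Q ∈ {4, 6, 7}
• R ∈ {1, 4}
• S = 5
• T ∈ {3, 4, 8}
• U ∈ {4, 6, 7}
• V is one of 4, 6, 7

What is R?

S has just one choice, so S = 5. Remove 5 from P.
Among the 7 still-open variables, 2 fits only O (and all 7 values in {1, 2, 3, 4, 6, 7, 8} must be used), so O = 2.
The 3 variables Q, U, V are confined to {4, 6, 7}, which locks those values in; drop them from R, T.
So R = 1.

1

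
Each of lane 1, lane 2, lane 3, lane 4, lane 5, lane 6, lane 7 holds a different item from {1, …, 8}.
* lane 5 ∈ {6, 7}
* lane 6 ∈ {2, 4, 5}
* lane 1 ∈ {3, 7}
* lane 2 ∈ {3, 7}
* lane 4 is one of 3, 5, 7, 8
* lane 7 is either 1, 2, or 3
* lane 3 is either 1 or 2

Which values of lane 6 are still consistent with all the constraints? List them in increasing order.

lane 1 and lane 2 between them cover only {3, 7} — a naked pair. Remove those values from lane 4, lane 5, lane 7.
lane 5 must be 6 (only option left).
lane 3 and lane 7 share exactly the 2 values {1, 2}; by pigeonhole those values go to them, so strike 1, 2 from lane 6.
No further eliminations apply; lane 6 can still be any of 4, 5.

4, 5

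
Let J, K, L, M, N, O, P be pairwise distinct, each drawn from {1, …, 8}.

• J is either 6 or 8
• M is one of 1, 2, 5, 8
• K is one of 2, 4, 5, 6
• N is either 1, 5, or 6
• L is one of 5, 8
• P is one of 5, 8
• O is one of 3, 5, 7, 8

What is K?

L and P between them cover only {5, 8} — a naked pair. Remove those values from J, K, M, N, O.
J has just one choice, so J = 6. So K, N can't be 6.
N has just one choice, so N = 1. Remove 1 from M.
M's domain is down to {2}, so M = 2. Eliminate 2 elsewhere: K.
So K = 4.

4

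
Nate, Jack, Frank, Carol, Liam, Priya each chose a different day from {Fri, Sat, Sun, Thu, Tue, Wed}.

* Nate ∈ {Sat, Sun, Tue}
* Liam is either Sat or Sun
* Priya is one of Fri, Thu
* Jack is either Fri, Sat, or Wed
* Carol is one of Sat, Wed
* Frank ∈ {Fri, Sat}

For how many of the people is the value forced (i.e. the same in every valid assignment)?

The 6 variables draw from only 6 values {Fri, Sat, Sun, Thu, Tue, Wed}, so each is used; only Priya can be Thu, hence Priya = Thu.
The 5 still-open variables draw from only 5 values {Fri, Sat, Sun, Tue, Wed}, so each is used; only Nate can be Tue, hence Nate = Tue.
Among the 4 still-open variables, Sun fits only Liam (and all 4 values in {Fri, Sat, Sun, Wed} must be used), so Liam = Sun.
Determined: Nate=Tue, Liam=Sun, Priya=Thu. The other people each still have more than one consistent value. That makes 3.

3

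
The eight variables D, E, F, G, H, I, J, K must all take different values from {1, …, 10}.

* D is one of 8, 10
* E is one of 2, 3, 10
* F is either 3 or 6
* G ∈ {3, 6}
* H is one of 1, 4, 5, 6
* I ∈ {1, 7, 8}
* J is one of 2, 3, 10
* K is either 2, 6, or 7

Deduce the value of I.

1

F and G between them cover only {3, 6} — a naked pair. Remove those values from E, H, J, K.
E and J between them cover only {2, 10} — a naked pair. Remove those values from D, K.
D's domain is down to {8}, so D = 8. So I can't be 8.
That leaves K = 7. Remove 7 from I.
So I = 1.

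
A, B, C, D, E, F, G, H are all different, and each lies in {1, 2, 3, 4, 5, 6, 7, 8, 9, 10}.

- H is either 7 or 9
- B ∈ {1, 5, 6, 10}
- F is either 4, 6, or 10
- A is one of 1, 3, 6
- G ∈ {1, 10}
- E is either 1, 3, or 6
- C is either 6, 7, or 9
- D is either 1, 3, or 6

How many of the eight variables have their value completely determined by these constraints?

The 8 variables draw from only 8 values {1, 3, 4, 5, 6, 7, 9, 10}, so each is used; only F can be 4, hence F = 4.
The 7 still-open variables together cover exactly {1, 3, 5, 6, 7, 9, 10} — 7 values for 7 variables — and 5 appears only in B's list, so B = 5.
Among the 6 still-open variables, 10 fits only G (and all 6 values in {1, 3, 6, 7, 9, 10} must be used), so G = 10.
A, D, E between them cover only {1, 3, 6} — a naked triple. Remove those values from C.
Determined: B=5, F=4, G=10. The other variables each still have more than one consistent value. That makes 3.

3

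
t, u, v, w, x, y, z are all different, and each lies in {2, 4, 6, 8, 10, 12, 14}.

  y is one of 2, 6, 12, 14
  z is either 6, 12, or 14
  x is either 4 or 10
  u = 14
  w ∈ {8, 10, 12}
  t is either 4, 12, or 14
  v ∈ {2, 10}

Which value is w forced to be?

u's domain is down to {14}, so u = 14. Eliminate 14 elsewhere: t, y, z.
The 6 still-open variables draw from only 6 values {2, 4, 6, 8, 10, 12}, so each is used; only w can be 8, hence w = 8.

8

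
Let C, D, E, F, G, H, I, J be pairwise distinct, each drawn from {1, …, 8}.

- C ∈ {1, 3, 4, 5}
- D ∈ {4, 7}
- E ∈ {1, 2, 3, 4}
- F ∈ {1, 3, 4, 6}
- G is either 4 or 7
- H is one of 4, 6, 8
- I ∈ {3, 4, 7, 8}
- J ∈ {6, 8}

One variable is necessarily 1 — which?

F

The 8 variables together cover exactly {1, 2, 3, 4, 5, 6, 7, 8} — 8 values for 8 variables — and 2 appears only in E's list, so E = 2.
The 7 still-open variables draw from only 7 values {1, 3, 4, 5, 6, 7, 8}, so each is used; only C can be 5, hence C = 5.
The 6 still-open variables draw from only 6 values {1, 3, 4, 6, 7, 8}, so each is used; only F can be 1, hence F = 1.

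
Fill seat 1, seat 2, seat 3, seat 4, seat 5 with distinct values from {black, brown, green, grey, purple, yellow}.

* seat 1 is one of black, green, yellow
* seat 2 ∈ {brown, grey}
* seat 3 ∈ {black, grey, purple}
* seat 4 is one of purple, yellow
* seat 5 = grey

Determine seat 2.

seat 5's domain is down to {grey}, so seat 5 = grey. Strike grey from seat 2, seat 3.
So seat 2 = brown.

brown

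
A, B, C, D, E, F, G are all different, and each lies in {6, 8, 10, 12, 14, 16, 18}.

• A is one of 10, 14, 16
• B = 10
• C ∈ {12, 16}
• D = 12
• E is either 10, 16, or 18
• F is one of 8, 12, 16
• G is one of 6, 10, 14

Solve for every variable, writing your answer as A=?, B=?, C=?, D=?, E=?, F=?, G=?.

B's domain is down to {10}, so B = 10. So A, E, G can't be 10.
That leaves D = 12. Strike 12 from C, F.
That leaves C = 16. Remove 16 from A, E, F.
E must be 18 (only option left).
F's domain is down to {8}, so F = 8.
A's domain is down to {14}, so A = 14. Strike 14 from G.
G has just one choice, so G = 6.

A=14, B=10, C=16, D=12, E=18, F=8, G=6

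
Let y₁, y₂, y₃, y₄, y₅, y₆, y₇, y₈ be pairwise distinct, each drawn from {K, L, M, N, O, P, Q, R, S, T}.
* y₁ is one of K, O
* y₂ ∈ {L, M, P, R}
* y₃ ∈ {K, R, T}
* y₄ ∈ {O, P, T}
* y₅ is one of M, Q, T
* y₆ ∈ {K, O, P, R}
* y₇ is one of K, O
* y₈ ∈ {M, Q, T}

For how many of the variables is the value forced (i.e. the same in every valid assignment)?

The 8 variables draw from only 8 values {K, L, M, O, P, Q, R, T}, so each is used; only y₂ can be L, hence y₂ = L.
The 2 variables y₁ and y₇ are confined to {K, O}, which locks those values in; drop them from y₃, y₄, y₆.
The 3 variables y₃, y₄, y₆ are confined to {P, R, T}, which locks those values in; drop them from y₅, y₈.
Determined: y₂=L. The other variables each still have more than one consistent value. That makes 1.

1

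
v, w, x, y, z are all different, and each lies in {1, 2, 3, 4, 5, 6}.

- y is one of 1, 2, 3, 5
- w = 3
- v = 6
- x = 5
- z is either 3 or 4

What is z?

v must be 6 (only option left).
w must be 3 (only option left). Eliminate 3 elsewhere: y, z.
So z = 4.

4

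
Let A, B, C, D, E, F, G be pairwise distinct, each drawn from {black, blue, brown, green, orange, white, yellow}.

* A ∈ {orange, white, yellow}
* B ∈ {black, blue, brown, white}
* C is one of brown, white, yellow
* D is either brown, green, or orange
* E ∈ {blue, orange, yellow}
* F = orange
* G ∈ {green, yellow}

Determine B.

black

F must be orange (only option left). Strike orange from A, D, E.
The 6 still-open variables draw from only 6 values {black, blue, brown, green, white, yellow}, so each is used; only B can be black, hence B = black.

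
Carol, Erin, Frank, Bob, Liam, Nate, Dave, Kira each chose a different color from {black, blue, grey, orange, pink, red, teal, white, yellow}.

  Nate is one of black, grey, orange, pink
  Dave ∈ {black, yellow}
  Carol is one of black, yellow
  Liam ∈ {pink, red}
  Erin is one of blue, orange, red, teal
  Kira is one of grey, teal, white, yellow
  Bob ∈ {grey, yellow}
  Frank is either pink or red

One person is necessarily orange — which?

The 2 variables Carol and Dave are confined to {black, yellow}, which locks those values in; drop them from Bob, Nate, Kira.
Bob has just one choice, so Bob = grey. Strike grey from Nate, Kira.
The 2 variables Frank and Liam are confined to {pink, red}, which locks those values in; drop them from Erin, Nate.
So orange goes to Nate.

Nate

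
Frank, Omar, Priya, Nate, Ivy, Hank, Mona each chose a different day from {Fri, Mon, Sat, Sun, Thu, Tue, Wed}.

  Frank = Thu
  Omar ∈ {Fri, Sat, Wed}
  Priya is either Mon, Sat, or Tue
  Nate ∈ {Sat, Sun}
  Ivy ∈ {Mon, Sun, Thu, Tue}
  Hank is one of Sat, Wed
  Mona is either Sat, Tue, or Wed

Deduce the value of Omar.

Fri

Frank's domain is down to {Thu}, so Frank = Thu. Strike Thu from Ivy.
The 6 still-open variables together cover exactly {Fri, Mon, Sat, Sun, Tue, Wed} — 6 values for 6 variables — and Fri appears only in Omar's list, so Omar = Fri.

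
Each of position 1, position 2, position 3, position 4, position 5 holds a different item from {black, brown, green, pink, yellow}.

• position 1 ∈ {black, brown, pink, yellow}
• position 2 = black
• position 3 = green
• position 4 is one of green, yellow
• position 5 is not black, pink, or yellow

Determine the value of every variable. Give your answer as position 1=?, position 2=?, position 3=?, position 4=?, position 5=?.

position 1=pink, position 2=black, position 3=green, position 4=yellow, position 5=brown

position 2's domain is down to {black}, so position 2 = black. Eliminate black elsewhere: position 1.
position 3's domain is down to {green}, so position 3 = green. Eliminate green elsewhere: position 4, position 5.
position 4's domain is down to {yellow}, so position 4 = yellow. Remove yellow from position 1.
That leaves position 5 = brown. Eliminate brown elsewhere: position 1.
position 1's domain is down to {pink}, so position 1 = pink.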